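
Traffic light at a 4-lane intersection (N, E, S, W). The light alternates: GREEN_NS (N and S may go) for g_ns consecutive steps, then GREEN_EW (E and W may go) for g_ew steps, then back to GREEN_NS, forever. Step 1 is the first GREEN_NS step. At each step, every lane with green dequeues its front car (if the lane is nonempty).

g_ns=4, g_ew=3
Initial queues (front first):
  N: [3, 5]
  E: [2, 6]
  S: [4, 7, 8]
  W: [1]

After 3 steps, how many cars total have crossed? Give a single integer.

Answer: 5

Derivation:
Step 1 [NS]: N:car3-GO,E:wait,S:car4-GO,W:wait | queues: N=1 E=2 S=2 W=1
Step 2 [NS]: N:car5-GO,E:wait,S:car7-GO,W:wait | queues: N=0 E=2 S=1 W=1
Step 3 [NS]: N:empty,E:wait,S:car8-GO,W:wait | queues: N=0 E=2 S=0 W=1
Cars crossed by step 3: 5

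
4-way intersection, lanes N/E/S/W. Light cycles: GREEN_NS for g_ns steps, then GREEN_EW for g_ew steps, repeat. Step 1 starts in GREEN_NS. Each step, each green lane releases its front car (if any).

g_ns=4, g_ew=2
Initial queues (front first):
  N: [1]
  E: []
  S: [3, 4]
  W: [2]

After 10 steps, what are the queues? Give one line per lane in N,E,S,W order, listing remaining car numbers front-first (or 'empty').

Step 1 [NS]: N:car1-GO,E:wait,S:car3-GO,W:wait | queues: N=0 E=0 S=1 W=1
Step 2 [NS]: N:empty,E:wait,S:car4-GO,W:wait | queues: N=0 E=0 S=0 W=1
Step 3 [NS]: N:empty,E:wait,S:empty,W:wait | queues: N=0 E=0 S=0 W=1
Step 4 [NS]: N:empty,E:wait,S:empty,W:wait | queues: N=0 E=0 S=0 W=1
Step 5 [EW]: N:wait,E:empty,S:wait,W:car2-GO | queues: N=0 E=0 S=0 W=0

N: empty
E: empty
S: empty
W: empty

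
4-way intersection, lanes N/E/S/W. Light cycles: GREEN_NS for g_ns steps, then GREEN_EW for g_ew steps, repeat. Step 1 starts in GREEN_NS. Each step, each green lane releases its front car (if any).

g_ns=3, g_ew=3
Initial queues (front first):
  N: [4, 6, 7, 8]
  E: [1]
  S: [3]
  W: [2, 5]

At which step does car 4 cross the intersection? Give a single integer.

Step 1 [NS]: N:car4-GO,E:wait,S:car3-GO,W:wait | queues: N=3 E=1 S=0 W=2
Step 2 [NS]: N:car6-GO,E:wait,S:empty,W:wait | queues: N=2 E=1 S=0 W=2
Step 3 [NS]: N:car7-GO,E:wait,S:empty,W:wait | queues: N=1 E=1 S=0 W=2
Step 4 [EW]: N:wait,E:car1-GO,S:wait,W:car2-GO | queues: N=1 E=0 S=0 W=1
Step 5 [EW]: N:wait,E:empty,S:wait,W:car5-GO | queues: N=1 E=0 S=0 W=0
Step 6 [EW]: N:wait,E:empty,S:wait,W:empty | queues: N=1 E=0 S=0 W=0
Step 7 [NS]: N:car8-GO,E:wait,S:empty,W:wait | queues: N=0 E=0 S=0 W=0
Car 4 crosses at step 1

1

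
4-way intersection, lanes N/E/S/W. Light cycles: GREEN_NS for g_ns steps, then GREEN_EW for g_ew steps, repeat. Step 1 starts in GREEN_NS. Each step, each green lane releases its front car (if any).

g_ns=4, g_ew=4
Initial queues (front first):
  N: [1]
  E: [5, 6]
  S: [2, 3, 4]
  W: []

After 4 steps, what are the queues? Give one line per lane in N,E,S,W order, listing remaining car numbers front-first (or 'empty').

Step 1 [NS]: N:car1-GO,E:wait,S:car2-GO,W:wait | queues: N=0 E=2 S=2 W=0
Step 2 [NS]: N:empty,E:wait,S:car3-GO,W:wait | queues: N=0 E=2 S=1 W=0
Step 3 [NS]: N:empty,E:wait,S:car4-GO,W:wait | queues: N=0 E=2 S=0 W=0
Step 4 [NS]: N:empty,E:wait,S:empty,W:wait | queues: N=0 E=2 S=0 W=0

N: empty
E: 5 6
S: empty
W: empty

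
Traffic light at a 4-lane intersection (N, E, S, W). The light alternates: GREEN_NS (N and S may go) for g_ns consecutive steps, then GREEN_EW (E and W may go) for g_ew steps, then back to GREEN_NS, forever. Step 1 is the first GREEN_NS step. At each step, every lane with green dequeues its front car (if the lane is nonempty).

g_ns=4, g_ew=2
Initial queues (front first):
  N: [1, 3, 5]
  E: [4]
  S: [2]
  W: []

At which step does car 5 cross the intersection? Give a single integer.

Step 1 [NS]: N:car1-GO,E:wait,S:car2-GO,W:wait | queues: N=2 E=1 S=0 W=0
Step 2 [NS]: N:car3-GO,E:wait,S:empty,W:wait | queues: N=1 E=1 S=0 W=0
Step 3 [NS]: N:car5-GO,E:wait,S:empty,W:wait | queues: N=0 E=1 S=0 W=0
Step 4 [NS]: N:empty,E:wait,S:empty,W:wait | queues: N=0 E=1 S=0 W=0
Step 5 [EW]: N:wait,E:car4-GO,S:wait,W:empty | queues: N=0 E=0 S=0 W=0
Car 5 crosses at step 3

3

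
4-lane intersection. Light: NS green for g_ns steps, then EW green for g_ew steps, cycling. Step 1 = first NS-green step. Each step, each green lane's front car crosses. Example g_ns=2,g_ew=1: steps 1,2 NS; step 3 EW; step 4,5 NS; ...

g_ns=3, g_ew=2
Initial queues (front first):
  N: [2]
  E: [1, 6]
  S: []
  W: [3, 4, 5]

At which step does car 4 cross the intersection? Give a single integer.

Step 1 [NS]: N:car2-GO,E:wait,S:empty,W:wait | queues: N=0 E=2 S=0 W=3
Step 2 [NS]: N:empty,E:wait,S:empty,W:wait | queues: N=0 E=2 S=0 W=3
Step 3 [NS]: N:empty,E:wait,S:empty,W:wait | queues: N=0 E=2 S=0 W=3
Step 4 [EW]: N:wait,E:car1-GO,S:wait,W:car3-GO | queues: N=0 E=1 S=0 W=2
Step 5 [EW]: N:wait,E:car6-GO,S:wait,W:car4-GO | queues: N=0 E=0 S=0 W=1
Step 6 [NS]: N:empty,E:wait,S:empty,W:wait | queues: N=0 E=0 S=0 W=1
Step 7 [NS]: N:empty,E:wait,S:empty,W:wait | queues: N=0 E=0 S=0 W=1
Step 8 [NS]: N:empty,E:wait,S:empty,W:wait | queues: N=0 E=0 S=0 W=1
Step 9 [EW]: N:wait,E:empty,S:wait,W:car5-GO | queues: N=0 E=0 S=0 W=0
Car 4 crosses at step 5

5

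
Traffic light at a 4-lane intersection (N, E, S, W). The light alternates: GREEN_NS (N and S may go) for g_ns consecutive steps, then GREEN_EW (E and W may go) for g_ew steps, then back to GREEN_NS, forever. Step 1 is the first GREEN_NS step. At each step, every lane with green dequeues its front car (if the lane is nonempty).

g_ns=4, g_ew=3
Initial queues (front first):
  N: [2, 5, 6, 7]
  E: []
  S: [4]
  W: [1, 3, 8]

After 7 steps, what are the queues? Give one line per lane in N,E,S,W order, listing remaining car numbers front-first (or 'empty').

Step 1 [NS]: N:car2-GO,E:wait,S:car4-GO,W:wait | queues: N=3 E=0 S=0 W=3
Step 2 [NS]: N:car5-GO,E:wait,S:empty,W:wait | queues: N=2 E=0 S=0 W=3
Step 3 [NS]: N:car6-GO,E:wait,S:empty,W:wait | queues: N=1 E=0 S=0 W=3
Step 4 [NS]: N:car7-GO,E:wait,S:empty,W:wait | queues: N=0 E=0 S=0 W=3
Step 5 [EW]: N:wait,E:empty,S:wait,W:car1-GO | queues: N=0 E=0 S=0 W=2
Step 6 [EW]: N:wait,E:empty,S:wait,W:car3-GO | queues: N=0 E=0 S=0 W=1
Step 7 [EW]: N:wait,E:empty,S:wait,W:car8-GO | queues: N=0 E=0 S=0 W=0

N: empty
E: empty
S: empty
W: empty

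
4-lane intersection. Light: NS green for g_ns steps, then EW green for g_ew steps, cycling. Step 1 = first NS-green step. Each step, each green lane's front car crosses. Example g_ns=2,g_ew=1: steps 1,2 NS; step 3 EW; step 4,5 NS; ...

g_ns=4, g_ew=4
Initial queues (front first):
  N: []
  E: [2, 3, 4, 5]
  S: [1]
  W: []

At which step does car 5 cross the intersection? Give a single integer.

Step 1 [NS]: N:empty,E:wait,S:car1-GO,W:wait | queues: N=0 E=4 S=0 W=0
Step 2 [NS]: N:empty,E:wait,S:empty,W:wait | queues: N=0 E=4 S=0 W=0
Step 3 [NS]: N:empty,E:wait,S:empty,W:wait | queues: N=0 E=4 S=0 W=0
Step 4 [NS]: N:empty,E:wait,S:empty,W:wait | queues: N=0 E=4 S=0 W=0
Step 5 [EW]: N:wait,E:car2-GO,S:wait,W:empty | queues: N=0 E=3 S=0 W=0
Step 6 [EW]: N:wait,E:car3-GO,S:wait,W:empty | queues: N=0 E=2 S=0 W=0
Step 7 [EW]: N:wait,E:car4-GO,S:wait,W:empty | queues: N=0 E=1 S=0 W=0
Step 8 [EW]: N:wait,E:car5-GO,S:wait,W:empty | queues: N=0 E=0 S=0 W=0
Car 5 crosses at step 8

8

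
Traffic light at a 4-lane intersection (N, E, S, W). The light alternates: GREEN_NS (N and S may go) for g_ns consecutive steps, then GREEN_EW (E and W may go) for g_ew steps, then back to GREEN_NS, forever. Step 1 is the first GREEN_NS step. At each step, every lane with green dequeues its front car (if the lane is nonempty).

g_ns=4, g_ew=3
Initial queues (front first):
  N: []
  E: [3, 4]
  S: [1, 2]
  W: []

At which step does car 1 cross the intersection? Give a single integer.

Step 1 [NS]: N:empty,E:wait,S:car1-GO,W:wait | queues: N=0 E=2 S=1 W=0
Step 2 [NS]: N:empty,E:wait,S:car2-GO,W:wait | queues: N=0 E=2 S=0 W=0
Step 3 [NS]: N:empty,E:wait,S:empty,W:wait | queues: N=0 E=2 S=0 W=0
Step 4 [NS]: N:empty,E:wait,S:empty,W:wait | queues: N=0 E=2 S=0 W=0
Step 5 [EW]: N:wait,E:car3-GO,S:wait,W:empty | queues: N=0 E=1 S=0 W=0
Step 6 [EW]: N:wait,E:car4-GO,S:wait,W:empty | queues: N=0 E=0 S=0 W=0
Car 1 crosses at step 1

1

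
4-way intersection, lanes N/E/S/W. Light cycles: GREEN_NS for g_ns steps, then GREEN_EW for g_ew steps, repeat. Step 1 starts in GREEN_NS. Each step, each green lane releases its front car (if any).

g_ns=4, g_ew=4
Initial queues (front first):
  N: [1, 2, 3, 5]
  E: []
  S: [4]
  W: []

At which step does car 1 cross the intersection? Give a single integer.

Step 1 [NS]: N:car1-GO,E:wait,S:car4-GO,W:wait | queues: N=3 E=0 S=0 W=0
Step 2 [NS]: N:car2-GO,E:wait,S:empty,W:wait | queues: N=2 E=0 S=0 W=0
Step 3 [NS]: N:car3-GO,E:wait,S:empty,W:wait | queues: N=1 E=0 S=0 W=0
Step 4 [NS]: N:car5-GO,E:wait,S:empty,W:wait | queues: N=0 E=0 S=0 W=0
Car 1 crosses at step 1

1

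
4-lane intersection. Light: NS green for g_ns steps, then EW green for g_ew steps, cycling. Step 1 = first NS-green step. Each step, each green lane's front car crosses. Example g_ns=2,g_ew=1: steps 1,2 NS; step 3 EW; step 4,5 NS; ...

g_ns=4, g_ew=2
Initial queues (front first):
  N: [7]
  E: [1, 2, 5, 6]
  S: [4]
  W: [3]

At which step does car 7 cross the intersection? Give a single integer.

Step 1 [NS]: N:car7-GO,E:wait,S:car4-GO,W:wait | queues: N=0 E=4 S=0 W=1
Step 2 [NS]: N:empty,E:wait,S:empty,W:wait | queues: N=0 E=4 S=0 W=1
Step 3 [NS]: N:empty,E:wait,S:empty,W:wait | queues: N=0 E=4 S=0 W=1
Step 4 [NS]: N:empty,E:wait,S:empty,W:wait | queues: N=0 E=4 S=0 W=1
Step 5 [EW]: N:wait,E:car1-GO,S:wait,W:car3-GO | queues: N=0 E=3 S=0 W=0
Step 6 [EW]: N:wait,E:car2-GO,S:wait,W:empty | queues: N=0 E=2 S=0 W=0
Step 7 [NS]: N:empty,E:wait,S:empty,W:wait | queues: N=0 E=2 S=0 W=0
Step 8 [NS]: N:empty,E:wait,S:empty,W:wait | queues: N=0 E=2 S=0 W=0
Step 9 [NS]: N:empty,E:wait,S:empty,W:wait | queues: N=0 E=2 S=0 W=0
Step 10 [NS]: N:empty,E:wait,S:empty,W:wait | queues: N=0 E=2 S=0 W=0
Step 11 [EW]: N:wait,E:car5-GO,S:wait,W:empty | queues: N=0 E=1 S=0 W=0
Step 12 [EW]: N:wait,E:car6-GO,S:wait,W:empty | queues: N=0 E=0 S=0 W=0
Car 7 crosses at step 1

1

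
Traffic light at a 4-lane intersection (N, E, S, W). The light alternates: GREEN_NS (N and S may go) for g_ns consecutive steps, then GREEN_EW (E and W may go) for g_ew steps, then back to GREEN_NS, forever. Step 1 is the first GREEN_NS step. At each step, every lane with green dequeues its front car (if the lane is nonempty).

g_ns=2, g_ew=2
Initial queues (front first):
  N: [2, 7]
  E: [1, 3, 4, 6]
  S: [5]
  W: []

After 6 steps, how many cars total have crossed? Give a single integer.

Answer: 5

Derivation:
Step 1 [NS]: N:car2-GO,E:wait,S:car5-GO,W:wait | queues: N=1 E=4 S=0 W=0
Step 2 [NS]: N:car7-GO,E:wait,S:empty,W:wait | queues: N=0 E=4 S=0 W=0
Step 3 [EW]: N:wait,E:car1-GO,S:wait,W:empty | queues: N=0 E=3 S=0 W=0
Step 4 [EW]: N:wait,E:car3-GO,S:wait,W:empty | queues: N=0 E=2 S=0 W=0
Step 5 [NS]: N:empty,E:wait,S:empty,W:wait | queues: N=0 E=2 S=0 W=0
Step 6 [NS]: N:empty,E:wait,S:empty,W:wait | queues: N=0 E=2 S=0 W=0
Cars crossed by step 6: 5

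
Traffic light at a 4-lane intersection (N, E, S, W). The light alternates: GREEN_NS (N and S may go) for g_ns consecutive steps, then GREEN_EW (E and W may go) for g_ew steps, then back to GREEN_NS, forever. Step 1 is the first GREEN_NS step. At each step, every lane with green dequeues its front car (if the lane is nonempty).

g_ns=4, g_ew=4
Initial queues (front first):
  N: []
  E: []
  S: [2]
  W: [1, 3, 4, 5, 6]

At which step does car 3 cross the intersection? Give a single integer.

Step 1 [NS]: N:empty,E:wait,S:car2-GO,W:wait | queues: N=0 E=0 S=0 W=5
Step 2 [NS]: N:empty,E:wait,S:empty,W:wait | queues: N=0 E=0 S=0 W=5
Step 3 [NS]: N:empty,E:wait,S:empty,W:wait | queues: N=0 E=0 S=0 W=5
Step 4 [NS]: N:empty,E:wait,S:empty,W:wait | queues: N=0 E=0 S=0 W=5
Step 5 [EW]: N:wait,E:empty,S:wait,W:car1-GO | queues: N=0 E=0 S=0 W=4
Step 6 [EW]: N:wait,E:empty,S:wait,W:car3-GO | queues: N=0 E=0 S=0 W=3
Step 7 [EW]: N:wait,E:empty,S:wait,W:car4-GO | queues: N=0 E=0 S=0 W=2
Step 8 [EW]: N:wait,E:empty,S:wait,W:car5-GO | queues: N=0 E=0 S=0 W=1
Step 9 [NS]: N:empty,E:wait,S:empty,W:wait | queues: N=0 E=0 S=0 W=1
Step 10 [NS]: N:empty,E:wait,S:empty,W:wait | queues: N=0 E=0 S=0 W=1
Step 11 [NS]: N:empty,E:wait,S:empty,W:wait | queues: N=0 E=0 S=0 W=1
Step 12 [NS]: N:empty,E:wait,S:empty,W:wait | queues: N=0 E=0 S=0 W=1
Step 13 [EW]: N:wait,E:empty,S:wait,W:car6-GO | queues: N=0 E=0 S=0 W=0
Car 3 crosses at step 6

6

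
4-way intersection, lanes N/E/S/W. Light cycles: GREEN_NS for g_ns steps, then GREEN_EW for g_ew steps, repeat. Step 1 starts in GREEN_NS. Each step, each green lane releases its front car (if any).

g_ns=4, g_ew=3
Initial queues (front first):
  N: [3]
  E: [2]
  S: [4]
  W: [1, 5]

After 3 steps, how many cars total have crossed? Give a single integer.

Step 1 [NS]: N:car3-GO,E:wait,S:car4-GO,W:wait | queues: N=0 E=1 S=0 W=2
Step 2 [NS]: N:empty,E:wait,S:empty,W:wait | queues: N=0 E=1 S=0 W=2
Step 3 [NS]: N:empty,E:wait,S:empty,W:wait | queues: N=0 E=1 S=0 W=2
Cars crossed by step 3: 2

Answer: 2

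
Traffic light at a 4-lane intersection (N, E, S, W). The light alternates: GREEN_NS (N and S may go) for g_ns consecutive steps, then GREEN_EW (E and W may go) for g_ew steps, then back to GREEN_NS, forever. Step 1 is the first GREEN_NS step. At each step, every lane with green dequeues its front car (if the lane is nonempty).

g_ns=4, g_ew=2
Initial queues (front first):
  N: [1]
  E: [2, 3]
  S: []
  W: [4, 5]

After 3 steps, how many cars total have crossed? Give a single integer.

Step 1 [NS]: N:car1-GO,E:wait,S:empty,W:wait | queues: N=0 E=2 S=0 W=2
Step 2 [NS]: N:empty,E:wait,S:empty,W:wait | queues: N=0 E=2 S=0 W=2
Step 3 [NS]: N:empty,E:wait,S:empty,W:wait | queues: N=0 E=2 S=0 W=2
Cars crossed by step 3: 1

Answer: 1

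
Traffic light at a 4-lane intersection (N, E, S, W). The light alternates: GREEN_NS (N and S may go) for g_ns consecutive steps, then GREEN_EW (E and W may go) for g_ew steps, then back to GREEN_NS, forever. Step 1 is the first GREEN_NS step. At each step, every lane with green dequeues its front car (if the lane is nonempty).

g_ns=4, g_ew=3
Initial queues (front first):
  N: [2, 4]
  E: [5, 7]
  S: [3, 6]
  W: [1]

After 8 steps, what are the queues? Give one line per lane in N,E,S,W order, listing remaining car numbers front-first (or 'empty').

Step 1 [NS]: N:car2-GO,E:wait,S:car3-GO,W:wait | queues: N=1 E=2 S=1 W=1
Step 2 [NS]: N:car4-GO,E:wait,S:car6-GO,W:wait | queues: N=0 E=2 S=0 W=1
Step 3 [NS]: N:empty,E:wait,S:empty,W:wait | queues: N=0 E=2 S=0 W=1
Step 4 [NS]: N:empty,E:wait,S:empty,W:wait | queues: N=0 E=2 S=0 W=1
Step 5 [EW]: N:wait,E:car5-GO,S:wait,W:car1-GO | queues: N=0 E=1 S=0 W=0
Step 6 [EW]: N:wait,E:car7-GO,S:wait,W:empty | queues: N=0 E=0 S=0 W=0

N: empty
E: empty
S: empty
W: empty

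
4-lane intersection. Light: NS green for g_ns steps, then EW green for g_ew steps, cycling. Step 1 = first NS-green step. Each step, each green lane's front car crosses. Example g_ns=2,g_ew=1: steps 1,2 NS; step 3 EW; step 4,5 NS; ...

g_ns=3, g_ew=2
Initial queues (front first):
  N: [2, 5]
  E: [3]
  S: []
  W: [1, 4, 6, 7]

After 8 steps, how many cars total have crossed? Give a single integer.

Step 1 [NS]: N:car2-GO,E:wait,S:empty,W:wait | queues: N=1 E=1 S=0 W=4
Step 2 [NS]: N:car5-GO,E:wait,S:empty,W:wait | queues: N=0 E=1 S=0 W=4
Step 3 [NS]: N:empty,E:wait,S:empty,W:wait | queues: N=0 E=1 S=0 W=4
Step 4 [EW]: N:wait,E:car3-GO,S:wait,W:car1-GO | queues: N=0 E=0 S=0 W=3
Step 5 [EW]: N:wait,E:empty,S:wait,W:car4-GO | queues: N=0 E=0 S=0 W=2
Step 6 [NS]: N:empty,E:wait,S:empty,W:wait | queues: N=0 E=0 S=0 W=2
Step 7 [NS]: N:empty,E:wait,S:empty,W:wait | queues: N=0 E=0 S=0 W=2
Step 8 [NS]: N:empty,E:wait,S:empty,W:wait | queues: N=0 E=0 S=0 W=2
Cars crossed by step 8: 5

Answer: 5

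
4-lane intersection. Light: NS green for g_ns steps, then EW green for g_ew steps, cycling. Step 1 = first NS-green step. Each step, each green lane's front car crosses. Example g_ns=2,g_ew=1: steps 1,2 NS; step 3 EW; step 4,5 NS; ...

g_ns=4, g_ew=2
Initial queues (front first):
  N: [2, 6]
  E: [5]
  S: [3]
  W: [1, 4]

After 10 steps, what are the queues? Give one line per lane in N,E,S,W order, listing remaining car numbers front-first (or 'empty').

Step 1 [NS]: N:car2-GO,E:wait,S:car3-GO,W:wait | queues: N=1 E=1 S=0 W=2
Step 2 [NS]: N:car6-GO,E:wait,S:empty,W:wait | queues: N=0 E=1 S=0 W=2
Step 3 [NS]: N:empty,E:wait,S:empty,W:wait | queues: N=0 E=1 S=0 W=2
Step 4 [NS]: N:empty,E:wait,S:empty,W:wait | queues: N=0 E=1 S=0 W=2
Step 5 [EW]: N:wait,E:car5-GO,S:wait,W:car1-GO | queues: N=0 E=0 S=0 W=1
Step 6 [EW]: N:wait,E:empty,S:wait,W:car4-GO | queues: N=0 E=0 S=0 W=0

N: empty
E: empty
S: empty
W: empty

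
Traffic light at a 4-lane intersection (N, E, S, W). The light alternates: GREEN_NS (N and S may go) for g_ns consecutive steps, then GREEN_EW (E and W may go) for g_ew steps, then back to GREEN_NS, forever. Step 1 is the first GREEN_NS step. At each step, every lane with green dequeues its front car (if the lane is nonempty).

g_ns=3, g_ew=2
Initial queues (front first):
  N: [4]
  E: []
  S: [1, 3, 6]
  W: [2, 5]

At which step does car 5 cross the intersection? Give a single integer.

Step 1 [NS]: N:car4-GO,E:wait,S:car1-GO,W:wait | queues: N=0 E=0 S=2 W=2
Step 2 [NS]: N:empty,E:wait,S:car3-GO,W:wait | queues: N=0 E=0 S=1 W=2
Step 3 [NS]: N:empty,E:wait,S:car6-GO,W:wait | queues: N=0 E=0 S=0 W=2
Step 4 [EW]: N:wait,E:empty,S:wait,W:car2-GO | queues: N=0 E=0 S=0 W=1
Step 5 [EW]: N:wait,E:empty,S:wait,W:car5-GO | queues: N=0 E=0 S=0 W=0
Car 5 crosses at step 5

5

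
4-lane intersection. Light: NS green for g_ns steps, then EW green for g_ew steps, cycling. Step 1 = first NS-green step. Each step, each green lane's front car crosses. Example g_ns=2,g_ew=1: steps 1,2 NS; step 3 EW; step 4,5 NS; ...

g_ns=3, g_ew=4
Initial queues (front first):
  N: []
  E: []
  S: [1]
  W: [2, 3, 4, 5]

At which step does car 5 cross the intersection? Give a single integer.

Step 1 [NS]: N:empty,E:wait,S:car1-GO,W:wait | queues: N=0 E=0 S=0 W=4
Step 2 [NS]: N:empty,E:wait,S:empty,W:wait | queues: N=0 E=0 S=0 W=4
Step 3 [NS]: N:empty,E:wait,S:empty,W:wait | queues: N=0 E=0 S=0 W=4
Step 4 [EW]: N:wait,E:empty,S:wait,W:car2-GO | queues: N=0 E=0 S=0 W=3
Step 5 [EW]: N:wait,E:empty,S:wait,W:car3-GO | queues: N=0 E=0 S=0 W=2
Step 6 [EW]: N:wait,E:empty,S:wait,W:car4-GO | queues: N=0 E=0 S=0 W=1
Step 7 [EW]: N:wait,E:empty,S:wait,W:car5-GO | queues: N=0 E=0 S=0 W=0
Car 5 crosses at step 7

7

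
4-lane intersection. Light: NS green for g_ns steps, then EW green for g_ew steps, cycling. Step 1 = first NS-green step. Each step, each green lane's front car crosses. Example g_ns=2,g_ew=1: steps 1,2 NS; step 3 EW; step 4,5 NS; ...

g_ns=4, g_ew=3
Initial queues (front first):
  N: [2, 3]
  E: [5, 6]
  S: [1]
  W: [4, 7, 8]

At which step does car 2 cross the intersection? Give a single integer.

Step 1 [NS]: N:car2-GO,E:wait,S:car1-GO,W:wait | queues: N=1 E=2 S=0 W=3
Step 2 [NS]: N:car3-GO,E:wait,S:empty,W:wait | queues: N=0 E=2 S=0 W=3
Step 3 [NS]: N:empty,E:wait,S:empty,W:wait | queues: N=0 E=2 S=0 W=3
Step 4 [NS]: N:empty,E:wait,S:empty,W:wait | queues: N=0 E=2 S=0 W=3
Step 5 [EW]: N:wait,E:car5-GO,S:wait,W:car4-GO | queues: N=0 E=1 S=0 W=2
Step 6 [EW]: N:wait,E:car6-GO,S:wait,W:car7-GO | queues: N=0 E=0 S=0 W=1
Step 7 [EW]: N:wait,E:empty,S:wait,W:car8-GO | queues: N=0 E=0 S=0 W=0
Car 2 crosses at step 1

1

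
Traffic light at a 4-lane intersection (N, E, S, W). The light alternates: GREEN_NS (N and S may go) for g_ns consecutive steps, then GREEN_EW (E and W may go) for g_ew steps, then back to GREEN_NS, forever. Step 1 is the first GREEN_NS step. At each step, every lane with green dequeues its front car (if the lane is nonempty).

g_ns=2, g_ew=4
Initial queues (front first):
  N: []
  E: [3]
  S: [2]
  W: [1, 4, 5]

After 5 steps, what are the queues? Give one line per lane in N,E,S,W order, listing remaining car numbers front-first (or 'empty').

Step 1 [NS]: N:empty,E:wait,S:car2-GO,W:wait | queues: N=0 E=1 S=0 W=3
Step 2 [NS]: N:empty,E:wait,S:empty,W:wait | queues: N=0 E=1 S=0 W=3
Step 3 [EW]: N:wait,E:car3-GO,S:wait,W:car1-GO | queues: N=0 E=0 S=0 W=2
Step 4 [EW]: N:wait,E:empty,S:wait,W:car4-GO | queues: N=0 E=0 S=0 W=1
Step 5 [EW]: N:wait,E:empty,S:wait,W:car5-GO | queues: N=0 E=0 S=0 W=0

N: empty
E: empty
S: empty
W: empty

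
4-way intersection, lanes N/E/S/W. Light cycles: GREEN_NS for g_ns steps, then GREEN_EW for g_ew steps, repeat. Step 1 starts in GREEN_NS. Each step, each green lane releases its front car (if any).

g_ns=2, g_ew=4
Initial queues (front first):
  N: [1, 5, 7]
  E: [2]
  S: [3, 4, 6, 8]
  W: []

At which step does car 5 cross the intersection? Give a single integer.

Step 1 [NS]: N:car1-GO,E:wait,S:car3-GO,W:wait | queues: N=2 E=1 S=3 W=0
Step 2 [NS]: N:car5-GO,E:wait,S:car4-GO,W:wait | queues: N=1 E=1 S=2 W=0
Step 3 [EW]: N:wait,E:car2-GO,S:wait,W:empty | queues: N=1 E=0 S=2 W=0
Step 4 [EW]: N:wait,E:empty,S:wait,W:empty | queues: N=1 E=0 S=2 W=0
Step 5 [EW]: N:wait,E:empty,S:wait,W:empty | queues: N=1 E=0 S=2 W=0
Step 6 [EW]: N:wait,E:empty,S:wait,W:empty | queues: N=1 E=0 S=2 W=0
Step 7 [NS]: N:car7-GO,E:wait,S:car6-GO,W:wait | queues: N=0 E=0 S=1 W=0
Step 8 [NS]: N:empty,E:wait,S:car8-GO,W:wait | queues: N=0 E=0 S=0 W=0
Car 5 crosses at step 2

2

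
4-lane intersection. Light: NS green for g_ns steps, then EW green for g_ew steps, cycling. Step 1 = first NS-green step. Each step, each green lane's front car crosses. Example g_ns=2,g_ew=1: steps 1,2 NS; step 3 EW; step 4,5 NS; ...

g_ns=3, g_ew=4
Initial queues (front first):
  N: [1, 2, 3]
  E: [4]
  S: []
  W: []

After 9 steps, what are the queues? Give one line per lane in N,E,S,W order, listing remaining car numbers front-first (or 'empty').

Step 1 [NS]: N:car1-GO,E:wait,S:empty,W:wait | queues: N=2 E=1 S=0 W=0
Step 2 [NS]: N:car2-GO,E:wait,S:empty,W:wait | queues: N=1 E=1 S=0 W=0
Step 3 [NS]: N:car3-GO,E:wait,S:empty,W:wait | queues: N=0 E=1 S=0 W=0
Step 4 [EW]: N:wait,E:car4-GO,S:wait,W:empty | queues: N=0 E=0 S=0 W=0

N: empty
E: empty
S: empty
W: empty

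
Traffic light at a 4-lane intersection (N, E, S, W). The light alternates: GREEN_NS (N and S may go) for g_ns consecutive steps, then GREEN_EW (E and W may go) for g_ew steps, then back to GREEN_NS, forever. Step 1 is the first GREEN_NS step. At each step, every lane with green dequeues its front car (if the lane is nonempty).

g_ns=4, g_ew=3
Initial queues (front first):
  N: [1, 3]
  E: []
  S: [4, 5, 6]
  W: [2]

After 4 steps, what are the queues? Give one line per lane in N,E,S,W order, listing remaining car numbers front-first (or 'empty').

Step 1 [NS]: N:car1-GO,E:wait,S:car4-GO,W:wait | queues: N=1 E=0 S=2 W=1
Step 2 [NS]: N:car3-GO,E:wait,S:car5-GO,W:wait | queues: N=0 E=0 S=1 W=1
Step 3 [NS]: N:empty,E:wait,S:car6-GO,W:wait | queues: N=0 E=0 S=0 W=1
Step 4 [NS]: N:empty,E:wait,S:empty,W:wait | queues: N=0 E=0 S=0 W=1

N: empty
E: empty
S: empty
W: 2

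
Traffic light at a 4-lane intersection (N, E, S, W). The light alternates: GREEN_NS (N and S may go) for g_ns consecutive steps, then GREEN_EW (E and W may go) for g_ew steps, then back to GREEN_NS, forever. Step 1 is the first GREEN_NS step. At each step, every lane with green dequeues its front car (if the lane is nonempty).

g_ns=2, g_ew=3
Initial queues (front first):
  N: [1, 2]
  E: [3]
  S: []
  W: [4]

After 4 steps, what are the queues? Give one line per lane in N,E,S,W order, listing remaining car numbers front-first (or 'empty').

Step 1 [NS]: N:car1-GO,E:wait,S:empty,W:wait | queues: N=1 E=1 S=0 W=1
Step 2 [NS]: N:car2-GO,E:wait,S:empty,W:wait | queues: N=0 E=1 S=0 W=1
Step 3 [EW]: N:wait,E:car3-GO,S:wait,W:car4-GO | queues: N=0 E=0 S=0 W=0

N: empty
E: empty
S: empty
W: empty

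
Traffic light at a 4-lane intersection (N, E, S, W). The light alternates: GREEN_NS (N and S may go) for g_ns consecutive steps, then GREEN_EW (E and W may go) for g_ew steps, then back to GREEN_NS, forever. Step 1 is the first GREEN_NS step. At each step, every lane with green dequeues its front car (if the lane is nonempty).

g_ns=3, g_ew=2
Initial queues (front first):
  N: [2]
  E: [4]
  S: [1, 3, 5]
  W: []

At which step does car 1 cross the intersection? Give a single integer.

Step 1 [NS]: N:car2-GO,E:wait,S:car1-GO,W:wait | queues: N=0 E=1 S=2 W=0
Step 2 [NS]: N:empty,E:wait,S:car3-GO,W:wait | queues: N=0 E=1 S=1 W=0
Step 3 [NS]: N:empty,E:wait,S:car5-GO,W:wait | queues: N=0 E=1 S=0 W=0
Step 4 [EW]: N:wait,E:car4-GO,S:wait,W:empty | queues: N=0 E=0 S=0 W=0
Car 1 crosses at step 1

1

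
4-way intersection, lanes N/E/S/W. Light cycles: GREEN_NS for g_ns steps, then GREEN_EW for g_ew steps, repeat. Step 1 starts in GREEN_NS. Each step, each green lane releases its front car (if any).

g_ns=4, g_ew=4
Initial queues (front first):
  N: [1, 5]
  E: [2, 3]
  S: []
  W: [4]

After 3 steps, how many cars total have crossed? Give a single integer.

Answer: 2

Derivation:
Step 1 [NS]: N:car1-GO,E:wait,S:empty,W:wait | queues: N=1 E=2 S=0 W=1
Step 2 [NS]: N:car5-GO,E:wait,S:empty,W:wait | queues: N=0 E=2 S=0 W=1
Step 3 [NS]: N:empty,E:wait,S:empty,W:wait | queues: N=0 E=2 S=0 W=1
Cars crossed by step 3: 2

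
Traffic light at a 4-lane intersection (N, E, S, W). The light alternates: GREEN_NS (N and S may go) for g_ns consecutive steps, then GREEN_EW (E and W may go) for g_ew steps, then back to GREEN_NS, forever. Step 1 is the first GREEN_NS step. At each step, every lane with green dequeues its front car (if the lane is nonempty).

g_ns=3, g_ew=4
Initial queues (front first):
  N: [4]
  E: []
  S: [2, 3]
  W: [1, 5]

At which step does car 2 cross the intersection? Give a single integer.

Step 1 [NS]: N:car4-GO,E:wait,S:car2-GO,W:wait | queues: N=0 E=0 S=1 W=2
Step 2 [NS]: N:empty,E:wait,S:car3-GO,W:wait | queues: N=0 E=0 S=0 W=2
Step 3 [NS]: N:empty,E:wait,S:empty,W:wait | queues: N=0 E=0 S=0 W=2
Step 4 [EW]: N:wait,E:empty,S:wait,W:car1-GO | queues: N=0 E=0 S=0 W=1
Step 5 [EW]: N:wait,E:empty,S:wait,W:car5-GO | queues: N=0 E=0 S=0 W=0
Car 2 crosses at step 1

1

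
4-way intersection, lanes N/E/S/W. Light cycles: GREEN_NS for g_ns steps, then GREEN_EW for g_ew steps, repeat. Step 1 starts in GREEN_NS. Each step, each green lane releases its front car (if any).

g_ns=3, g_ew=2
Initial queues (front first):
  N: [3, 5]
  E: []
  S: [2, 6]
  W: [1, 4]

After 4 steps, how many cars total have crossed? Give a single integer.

Answer: 5

Derivation:
Step 1 [NS]: N:car3-GO,E:wait,S:car2-GO,W:wait | queues: N=1 E=0 S=1 W=2
Step 2 [NS]: N:car5-GO,E:wait,S:car6-GO,W:wait | queues: N=0 E=0 S=0 W=2
Step 3 [NS]: N:empty,E:wait,S:empty,W:wait | queues: N=0 E=0 S=0 W=2
Step 4 [EW]: N:wait,E:empty,S:wait,W:car1-GO | queues: N=0 E=0 S=0 W=1
Cars crossed by step 4: 5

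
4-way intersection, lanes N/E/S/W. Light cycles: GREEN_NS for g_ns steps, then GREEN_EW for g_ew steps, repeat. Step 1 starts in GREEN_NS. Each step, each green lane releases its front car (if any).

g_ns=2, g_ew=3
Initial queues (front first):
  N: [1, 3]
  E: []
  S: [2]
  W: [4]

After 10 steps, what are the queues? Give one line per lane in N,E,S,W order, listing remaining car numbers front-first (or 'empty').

Step 1 [NS]: N:car1-GO,E:wait,S:car2-GO,W:wait | queues: N=1 E=0 S=0 W=1
Step 2 [NS]: N:car3-GO,E:wait,S:empty,W:wait | queues: N=0 E=0 S=0 W=1
Step 3 [EW]: N:wait,E:empty,S:wait,W:car4-GO | queues: N=0 E=0 S=0 W=0

N: empty
E: empty
S: empty
W: empty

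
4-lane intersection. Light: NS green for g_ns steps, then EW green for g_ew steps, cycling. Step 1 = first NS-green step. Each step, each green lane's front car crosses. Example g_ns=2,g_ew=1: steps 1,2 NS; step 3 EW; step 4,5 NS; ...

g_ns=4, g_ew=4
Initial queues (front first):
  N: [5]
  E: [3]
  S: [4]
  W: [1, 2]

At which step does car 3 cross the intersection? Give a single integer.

Step 1 [NS]: N:car5-GO,E:wait,S:car4-GO,W:wait | queues: N=0 E=1 S=0 W=2
Step 2 [NS]: N:empty,E:wait,S:empty,W:wait | queues: N=0 E=1 S=0 W=2
Step 3 [NS]: N:empty,E:wait,S:empty,W:wait | queues: N=0 E=1 S=0 W=2
Step 4 [NS]: N:empty,E:wait,S:empty,W:wait | queues: N=0 E=1 S=0 W=2
Step 5 [EW]: N:wait,E:car3-GO,S:wait,W:car1-GO | queues: N=0 E=0 S=0 W=1
Step 6 [EW]: N:wait,E:empty,S:wait,W:car2-GO | queues: N=0 E=0 S=0 W=0
Car 3 crosses at step 5

5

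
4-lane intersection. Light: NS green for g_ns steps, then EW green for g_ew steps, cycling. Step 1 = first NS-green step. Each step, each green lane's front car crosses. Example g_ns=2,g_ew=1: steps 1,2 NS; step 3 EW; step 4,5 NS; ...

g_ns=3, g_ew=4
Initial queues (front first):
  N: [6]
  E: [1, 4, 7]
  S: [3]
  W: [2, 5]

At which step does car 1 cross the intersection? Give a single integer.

Step 1 [NS]: N:car6-GO,E:wait,S:car3-GO,W:wait | queues: N=0 E=3 S=0 W=2
Step 2 [NS]: N:empty,E:wait,S:empty,W:wait | queues: N=0 E=3 S=0 W=2
Step 3 [NS]: N:empty,E:wait,S:empty,W:wait | queues: N=0 E=3 S=0 W=2
Step 4 [EW]: N:wait,E:car1-GO,S:wait,W:car2-GO | queues: N=0 E=2 S=0 W=1
Step 5 [EW]: N:wait,E:car4-GO,S:wait,W:car5-GO | queues: N=0 E=1 S=0 W=0
Step 6 [EW]: N:wait,E:car7-GO,S:wait,W:empty | queues: N=0 E=0 S=0 W=0
Car 1 crosses at step 4

4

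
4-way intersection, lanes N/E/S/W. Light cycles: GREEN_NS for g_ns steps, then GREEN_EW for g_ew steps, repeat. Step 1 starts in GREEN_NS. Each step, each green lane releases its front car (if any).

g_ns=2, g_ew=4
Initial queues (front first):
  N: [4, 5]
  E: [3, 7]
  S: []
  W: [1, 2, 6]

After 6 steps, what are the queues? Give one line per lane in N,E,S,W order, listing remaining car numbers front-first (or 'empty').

Step 1 [NS]: N:car4-GO,E:wait,S:empty,W:wait | queues: N=1 E=2 S=0 W=3
Step 2 [NS]: N:car5-GO,E:wait,S:empty,W:wait | queues: N=0 E=2 S=0 W=3
Step 3 [EW]: N:wait,E:car3-GO,S:wait,W:car1-GO | queues: N=0 E=1 S=0 W=2
Step 4 [EW]: N:wait,E:car7-GO,S:wait,W:car2-GO | queues: N=0 E=0 S=0 W=1
Step 5 [EW]: N:wait,E:empty,S:wait,W:car6-GO | queues: N=0 E=0 S=0 W=0

N: empty
E: empty
S: empty
W: empty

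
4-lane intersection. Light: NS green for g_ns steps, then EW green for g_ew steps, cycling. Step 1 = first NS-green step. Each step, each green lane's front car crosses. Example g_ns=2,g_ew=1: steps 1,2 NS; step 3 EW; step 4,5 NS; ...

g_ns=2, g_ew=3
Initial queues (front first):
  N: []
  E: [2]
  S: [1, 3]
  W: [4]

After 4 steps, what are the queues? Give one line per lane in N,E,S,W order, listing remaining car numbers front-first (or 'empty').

Step 1 [NS]: N:empty,E:wait,S:car1-GO,W:wait | queues: N=0 E=1 S=1 W=1
Step 2 [NS]: N:empty,E:wait,S:car3-GO,W:wait | queues: N=0 E=1 S=0 W=1
Step 3 [EW]: N:wait,E:car2-GO,S:wait,W:car4-GO | queues: N=0 E=0 S=0 W=0

N: empty
E: empty
S: empty
W: empty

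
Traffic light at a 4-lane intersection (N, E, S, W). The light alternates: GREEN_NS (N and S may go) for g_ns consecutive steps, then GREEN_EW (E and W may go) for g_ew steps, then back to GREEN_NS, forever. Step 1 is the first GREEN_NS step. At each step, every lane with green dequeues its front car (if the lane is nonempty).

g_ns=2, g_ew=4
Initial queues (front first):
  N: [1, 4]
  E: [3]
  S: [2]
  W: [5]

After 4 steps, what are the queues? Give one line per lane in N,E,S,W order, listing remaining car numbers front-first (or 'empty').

Step 1 [NS]: N:car1-GO,E:wait,S:car2-GO,W:wait | queues: N=1 E=1 S=0 W=1
Step 2 [NS]: N:car4-GO,E:wait,S:empty,W:wait | queues: N=0 E=1 S=0 W=1
Step 3 [EW]: N:wait,E:car3-GO,S:wait,W:car5-GO | queues: N=0 E=0 S=0 W=0

N: empty
E: empty
S: empty
W: empty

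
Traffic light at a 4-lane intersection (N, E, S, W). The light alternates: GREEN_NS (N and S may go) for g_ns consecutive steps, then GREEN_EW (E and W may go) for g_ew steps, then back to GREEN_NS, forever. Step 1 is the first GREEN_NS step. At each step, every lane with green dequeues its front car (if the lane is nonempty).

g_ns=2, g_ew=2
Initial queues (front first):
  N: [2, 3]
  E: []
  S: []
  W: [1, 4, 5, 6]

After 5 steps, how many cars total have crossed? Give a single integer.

Answer: 4

Derivation:
Step 1 [NS]: N:car2-GO,E:wait,S:empty,W:wait | queues: N=1 E=0 S=0 W=4
Step 2 [NS]: N:car3-GO,E:wait,S:empty,W:wait | queues: N=0 E=0 S=0 W=4
Step 3 [EW]: N:wait,E:empty,S:wait,W:car1-GO | queues: N=0 E=0 S=0 W=3
Step 4 [EW]: N:wait,E:empty,S:wait,W:car4-GO | queues: N=0 E=0 S=0 W=2
Step 5 [NS]: N:empty,E:wait,S:empty,W:wait | queues: N=0 E=0 S=0 W=2
Cars crossed by step 5: 4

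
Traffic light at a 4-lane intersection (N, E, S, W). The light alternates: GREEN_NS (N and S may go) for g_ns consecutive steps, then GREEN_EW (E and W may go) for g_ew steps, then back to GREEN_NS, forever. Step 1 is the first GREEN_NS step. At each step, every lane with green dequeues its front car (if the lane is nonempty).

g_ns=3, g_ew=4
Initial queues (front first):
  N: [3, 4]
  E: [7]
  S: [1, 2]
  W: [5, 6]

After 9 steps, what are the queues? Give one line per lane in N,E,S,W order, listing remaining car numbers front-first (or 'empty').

Step 1 [NS]: N:car3-GO,E:wait,S:car1-GO,W:wait | queues: N=1 E=1 S=1 W=2
Step 2 [NS]: N:car4-GO,E:wait,S:car2-GO,W:wait | queues: N=0 E=1 S=0 W=2
Step 3 [NS]: N:empty,E:wait,S:empty,W:wait | queues: N=0 E=1 S=0 W=2
Step 4 [EW]: N:wait,E:car7-GO,S:wait,W:car5-GO | queues: N=0 E=0 S=0 W=1
Step 5 [EW]: N:wait,E:empty,S:wait,W:car6-GO | queues: N=0 E=0 S=0 W=0

N: empty
E: empty
S: empty
W: empty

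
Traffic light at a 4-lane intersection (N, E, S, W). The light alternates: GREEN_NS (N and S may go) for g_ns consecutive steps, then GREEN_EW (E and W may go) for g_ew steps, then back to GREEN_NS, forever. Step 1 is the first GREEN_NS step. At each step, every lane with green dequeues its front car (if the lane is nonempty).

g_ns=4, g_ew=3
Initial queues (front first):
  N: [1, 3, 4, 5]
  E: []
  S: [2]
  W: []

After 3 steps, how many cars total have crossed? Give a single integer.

Answer: 4

Derivation:
Step 1 [NS]: N:car1-GO,E:wait,S:car2-GO,W:wait | queues: N=3 E=0 S=0 W=0
Step 2 [NS]: N:car3-GO,E:wait,S:empty,W:wait | queues: N=2 E=0 S=0 W=0
Step 3 [NS]: N:car4-GO,E:wait,S:empty,W:wait | queues: N=1 E=0 S=0 W=0
Cars crossed by step 3: 4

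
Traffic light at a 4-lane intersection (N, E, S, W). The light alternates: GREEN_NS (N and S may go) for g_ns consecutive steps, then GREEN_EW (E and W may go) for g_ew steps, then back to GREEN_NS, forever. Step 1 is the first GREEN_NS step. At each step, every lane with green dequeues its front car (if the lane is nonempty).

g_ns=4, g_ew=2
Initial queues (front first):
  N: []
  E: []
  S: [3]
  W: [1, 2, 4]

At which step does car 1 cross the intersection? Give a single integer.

Step 1 [NS]: N:empty,E:wait,S:car3-GO,W:wait | queues: N=0 E=0 S=0 W=3
Step 2 [NS]: N:empty,E:wait,S:empty,W:wait | queues: N=0 E=0 S=0 W=3
Step 3 [NS]: N:empty,E:wait,S:empty,W:wait | queues: N=0 E=0 S=0 W=3
Step 4 [NS]: N:empty,E:wait,S:empty,W:wait | queues: N=0 E=0 S=0 W=3
Step 5 [EW]: N:wait,E:empty,S:wait,W:car1-GO | queues: N=0 E=0 S=0 W=2
Step 6 [EW]: N:wait,E:empty,S:wait,W:car2-GO | queues: N=0 E=0 S=0 W=1
Step 7 [NS]: N:empty,E:wait,S:empty,W:wait | queues: N=0 E=0 S=0 W=1
Step 8 [NS]: N:empty,E:wait,S:empty,W:wait | queues: N=0 E=0 S=0 W=1
Step 9 [NS]: N:empty,E:wait,S:empty,W:wait | queues: N=0 E=0 S=0 W=1
Step 10 [NS]: N:empty,E:wait,S:empty,W:wait | queues: N=0 E=0 S=0 W=1
Step 11 [EW]: N:wait,E:empty,S:wait,W:car4-GO | queues: N=0 E=0 S=0 W=0
Car 1 crosses at step 5

5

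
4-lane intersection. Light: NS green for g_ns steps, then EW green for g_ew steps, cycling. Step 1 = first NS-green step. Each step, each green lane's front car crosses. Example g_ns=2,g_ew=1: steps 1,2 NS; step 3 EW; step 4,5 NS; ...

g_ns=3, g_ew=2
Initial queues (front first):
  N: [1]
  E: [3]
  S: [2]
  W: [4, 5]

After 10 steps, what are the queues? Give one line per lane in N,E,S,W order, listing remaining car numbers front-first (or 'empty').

Step 1 [NS]: N:car1-GO,E:wait,S:car2-GO,W:wait | queues: N=0 E=1 S=0 W=2
Step 2 [NS]: N:empty,E:wait,S:empty,W:wait | queues: N=0 E=1 S=0 W=2
Step 3 [NS]: N:empty,E:wait,S:empty,W:wait | queues: N=0 E=1 S=0 W=2
Step 4 [EW]: N:wait,E:car3-GO,S:wait,W:car4-GO | queues: N=0 E=0 S=0 W=1
Step 5 [EW]: N:wait,E:empty,S:wait,W:car5-GO | queues: N=0 E=0 S=0 W=0

N: empty
E: empty
S: empty
W: empty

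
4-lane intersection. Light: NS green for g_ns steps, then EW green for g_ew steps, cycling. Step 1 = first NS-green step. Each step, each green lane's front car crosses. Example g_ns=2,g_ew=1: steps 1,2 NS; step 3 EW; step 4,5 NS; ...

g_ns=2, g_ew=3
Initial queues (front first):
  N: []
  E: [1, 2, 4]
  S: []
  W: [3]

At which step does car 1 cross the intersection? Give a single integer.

Step 1 [NS]: N:empty,E:wait,S:empty,W:wait | queues: N=0 E=3 S=0 W=1
Step 2 [NS]: N:empty,E:wait,S:empty,W:wait | queues: N=0 E=3 S=0 W=1
Step 3 [EW]: N:wait,E:car1-GO,S:wait,W:car3-GO | queues: N=0 E=2 S=0 W=0
Step 4 [EW]: N:wait,E:car2-GO,S:wait,W:empty | queues: N=0 E=1 S=0 W=0
Step 5 [EW]: N:wait,E:car4-GO,S:wait,W:empty | queues: N=0 E=0 S=0 W=0
Car 1 crosses at step 3

3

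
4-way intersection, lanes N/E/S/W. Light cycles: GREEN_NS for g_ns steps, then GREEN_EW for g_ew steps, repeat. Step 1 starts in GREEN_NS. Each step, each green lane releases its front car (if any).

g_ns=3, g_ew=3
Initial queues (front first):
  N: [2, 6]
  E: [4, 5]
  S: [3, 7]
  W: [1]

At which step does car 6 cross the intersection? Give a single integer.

Step 1 [NS]: N:car2-GO,E:wait,S:car3-GO,W:wait | queues: N=1 E=2 S=1 W=1
Step 2 [NS]: N:car6-GO,E:wait,S:car7-GO,W:wait | queues: N=0 E=2 S=0 W=1
Step 3 [NS]: N:empty,E:wait,S:empty,W:wait | queues: N=0 E=2 S=0 W=1
Step 4 [EW]: N:wait,E:car4-GO,S:wait,W:car1-GO | queues: N=0 E=1 S=0 W=0
Step 5 [EW]: N:wait,E:car5-GO,S:wait,W:empty | queues: N=0 E=0 S=0 W=0
Car 6 crosses at step 2

2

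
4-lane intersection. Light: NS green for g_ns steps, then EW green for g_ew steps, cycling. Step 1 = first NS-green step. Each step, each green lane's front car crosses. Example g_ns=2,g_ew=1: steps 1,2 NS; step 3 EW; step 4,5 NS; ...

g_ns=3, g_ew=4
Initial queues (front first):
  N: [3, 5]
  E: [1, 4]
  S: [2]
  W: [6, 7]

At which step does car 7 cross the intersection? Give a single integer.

Step 1 [NS]: N:car3-GO,E:wait,S:car2-GO,W:wait | queues: N=1 E=2 S=0 W=2
Step 2 [NS]: N:car5-GO,E:wait,S:empty,W:wait | queues: N=0 E=2 S=0 W=2
Step 3 [NS]: N:empty,E:wait,S:empty,W:wait | queues: N=0 E=2 S=0 W=2
Step 4 [EW]: N:wait,E:car1-GO,S:wait,W:car6-GO | queues: N=0 E=1 S=0 W=1
Step 5 [EW]: N:wait,E:car4-GO,S:wait,W:car7-GO | queues: N=0 E=0 S=0 W=0
Car 7 crosses at step 5

5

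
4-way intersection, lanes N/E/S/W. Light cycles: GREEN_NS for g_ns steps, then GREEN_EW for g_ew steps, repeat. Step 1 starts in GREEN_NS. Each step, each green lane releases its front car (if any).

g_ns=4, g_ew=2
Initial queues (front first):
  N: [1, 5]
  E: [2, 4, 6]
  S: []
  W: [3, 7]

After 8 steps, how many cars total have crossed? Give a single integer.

Step 1 [NS]: N:car1-GO,E:wait,S:empty,W:wait | queues: N=1 E=3 S=0 W=2
Step 2 [NS]: N:car5-GO,E:wait,S:empty,W:wait | queues: N=0 E=3 S=0 W=2
Step 3 [NS]: N:empty,E:wait,S:empty,W:wait | queues: N=0 E=3 S=0 W=2
Step 4 [NS]: N:empty,E:wait,S:empty,W:wait | queues: N=0 E=3 S=0 W=2
Step 5 [EW]: N:wait,E:car2-GO,S:wait,W:car3-GO | queues: N=0 E=2 S=0 W=1
Step 6 [EW]: N:wait,E:car4-GO,S:wait,W:car7-GO | queues: N=0 E=1 S=0 W=0
Step 7 [NS]: N:empty,E:wait,S:empty,W:wait | queues: N=0 E=1 S=0 W=0
Step 8 [NS]: N:empty,E:wait,S:empty,W:wait | queues: N=0 E=1 S=0 W=0
Cars crossed by step 8: 6

Answer: 6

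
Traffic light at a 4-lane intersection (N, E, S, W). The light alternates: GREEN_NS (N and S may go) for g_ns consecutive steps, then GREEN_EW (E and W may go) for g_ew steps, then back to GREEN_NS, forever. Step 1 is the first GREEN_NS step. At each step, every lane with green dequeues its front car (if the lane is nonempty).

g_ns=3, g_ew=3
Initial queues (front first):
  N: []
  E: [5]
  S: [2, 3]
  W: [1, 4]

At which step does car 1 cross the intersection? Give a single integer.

Step 1 [NS]: N:empty,E:wait,S:car2-GO,W:wait | queues: N=0 E=1 S=1 W=2
Step 2 [NS]: N:empty,E:wait,S:car3-GO,W:wait | queues: N=0 E=1 S=0 W=2
Step 3 [NS]: N:empty,E:wait,S:empty,W:wait | queues: N=0 E=1 S=0 W=2
Step 4 [EW]: N:wait,E:car5-GO,S:wait,W:car1-GO | queues: N=0 E=0 S=0 W=1
Step 5 [EW]: N:wait,E:empty,S:wait,W:car4-GO | queues: N=0 E=0 S=0 W=0
Car 1 crosses at step 4

4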